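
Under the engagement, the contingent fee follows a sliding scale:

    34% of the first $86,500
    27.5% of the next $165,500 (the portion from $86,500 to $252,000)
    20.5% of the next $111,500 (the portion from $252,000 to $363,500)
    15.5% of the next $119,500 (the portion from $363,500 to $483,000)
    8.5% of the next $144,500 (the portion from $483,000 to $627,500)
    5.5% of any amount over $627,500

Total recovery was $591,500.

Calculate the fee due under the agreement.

First $86,500 at 34% = $29,410.00
Next $165,500 at 27.5% = $45,512.50
Next $111,500 at 20.5% = $22,857.50
Next $119,500 at 15.5% = $18,522.50
Remaining $108,500 at 8.5% = $9,222.50
Fee: $29,410.00 + $45,512.50 + $22,857.50 + $18,522.50 + $9,222.50 = $125,525.00

$125,525.00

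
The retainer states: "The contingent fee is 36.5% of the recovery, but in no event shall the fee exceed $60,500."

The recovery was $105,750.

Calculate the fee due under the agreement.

$38,598.75

36.5% of $105,750 = $38,598.75
That is under the $60,500 cap.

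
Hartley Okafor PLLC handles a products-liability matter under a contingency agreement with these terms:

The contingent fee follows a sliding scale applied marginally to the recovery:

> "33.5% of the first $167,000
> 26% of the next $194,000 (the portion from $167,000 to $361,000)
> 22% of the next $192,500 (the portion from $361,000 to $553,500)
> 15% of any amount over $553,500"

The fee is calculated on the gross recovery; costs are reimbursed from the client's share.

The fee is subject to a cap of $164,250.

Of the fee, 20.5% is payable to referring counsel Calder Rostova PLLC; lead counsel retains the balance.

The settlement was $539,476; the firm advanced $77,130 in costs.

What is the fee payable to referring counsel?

$29,858.19

Fee base is the gross recovery, $539,476; costs are reimbursed separately.
First $167,000 at 33.5% = $55,945.00
Next $194,000 at 26% = $50,440.00
Remaining $178,476 at 22% = $39,264.72
Fee: $55,945.00 + $50,440.00 + $39,264.72 = $145,649.72
$145,649.72 is under the $164,250 cap.
Referral share: 20.5% of $145,649.72 = $29,858.19; lead counsel retains $145,649.72 − $29,858.19 = $115,791.53.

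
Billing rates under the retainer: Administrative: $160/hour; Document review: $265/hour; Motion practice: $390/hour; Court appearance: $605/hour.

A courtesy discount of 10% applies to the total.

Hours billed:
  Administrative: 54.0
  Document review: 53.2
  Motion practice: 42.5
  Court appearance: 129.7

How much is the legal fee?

$106,003.35

Administrative: 54.0 × $160 = $8,640.00
Document review: 53.2 × $265 = $14,098.00
Motion practice: 42.5 × $390 = $16,575.00
Court appearance: 129.7 × $605 = $78,468.50
Subtotal: $117,781.50
Less 10% discount: −$11,778.15
Total: $117,781.50 − $11,778.15 = $106,003.35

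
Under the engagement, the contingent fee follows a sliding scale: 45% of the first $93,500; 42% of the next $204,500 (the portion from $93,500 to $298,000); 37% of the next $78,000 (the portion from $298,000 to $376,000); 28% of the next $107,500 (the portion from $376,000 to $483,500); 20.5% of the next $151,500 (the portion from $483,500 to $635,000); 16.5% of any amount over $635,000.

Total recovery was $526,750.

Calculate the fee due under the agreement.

First $93,500 at 45% = $42,075.00
Next $204,500 at 42% = $85,890.00
Next $78,000 at 37% = $28,860.00
Next $107,500 at 28% = $30,100.00
Remaining $43,250 at 20.5% = $8,866.25
Fee: $42,075.00 + $85,890.00 + $28,860.00 + $30,100.00 + $8,866.25 = $195,791.25

$195,791.25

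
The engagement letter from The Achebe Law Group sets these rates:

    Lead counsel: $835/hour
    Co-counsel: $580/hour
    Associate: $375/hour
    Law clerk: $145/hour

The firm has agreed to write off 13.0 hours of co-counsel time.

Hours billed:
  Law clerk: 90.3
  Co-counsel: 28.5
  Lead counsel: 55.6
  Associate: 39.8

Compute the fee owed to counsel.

$83,434.50

Lead counsel: 55.6 × $835 = $46,426.00
Co-counsel: 28.5 × $580 = $16,530.00
Associate: 39.8 × $375 = $14,925.00
Law clerk: 90.3 × $145 = $13,093.50
Subtotal: $90,974.50
Write-off: 13.0 × $580 = $7,540.00
Total: $90,974.50 − $7,540.00 = $83,434.50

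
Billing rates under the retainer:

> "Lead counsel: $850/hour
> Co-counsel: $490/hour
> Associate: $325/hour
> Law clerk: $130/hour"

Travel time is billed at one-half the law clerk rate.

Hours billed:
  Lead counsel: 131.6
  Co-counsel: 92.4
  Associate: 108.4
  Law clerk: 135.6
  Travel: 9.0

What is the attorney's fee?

Lead counsel: 131.6 × $850 = $111,860.00
Co-counsel: 92.4 × $490 = $45,276.00
Associate: 108.4 × $325 = $35,230.00
Law clerk: 135.6 × $130 = $17,628.00
Subtotal: $111,860.00 + $45,276.00 + $35,230.00 + $17,628.00 = $209,994.00
Travel: 9.0 × ($130 ÷ 2) = 9.0 × $65.00 = $585.00
Total: $209,994.00 + $585.00 = $210,579.00

$210,579.00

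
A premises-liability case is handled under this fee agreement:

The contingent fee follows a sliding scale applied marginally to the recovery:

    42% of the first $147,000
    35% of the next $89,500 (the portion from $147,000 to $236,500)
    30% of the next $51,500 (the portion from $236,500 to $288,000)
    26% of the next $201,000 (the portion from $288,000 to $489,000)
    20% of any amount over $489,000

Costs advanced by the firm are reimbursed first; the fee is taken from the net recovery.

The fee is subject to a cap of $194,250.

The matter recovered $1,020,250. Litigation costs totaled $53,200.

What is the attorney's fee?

$194,250.00

Fee base (net of costs): $1,020,250 − $53,200 = $967,050
First $147,000 at 42% = $61,740.00
Next $89,500 at 35% = $31,325.00
Next $51,500 at 30% = $15,450.00
Next $201,000 at 26% = $52,260.00
Remaining $478,050 at 20% = $95,610.00
Fee: $61,740.00 + $31,325.00 + $15,450.00 + $52,260.00 + $95,610.00 = $256,385.00
$256,385.00 exceeds the $194,250 cap, so the fee is capped at $194,250.00.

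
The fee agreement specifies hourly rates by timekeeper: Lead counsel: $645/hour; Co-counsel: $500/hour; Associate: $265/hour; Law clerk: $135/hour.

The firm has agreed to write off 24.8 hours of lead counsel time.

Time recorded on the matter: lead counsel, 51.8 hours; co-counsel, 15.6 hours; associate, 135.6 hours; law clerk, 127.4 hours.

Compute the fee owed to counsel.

$78,348.00

Lead counsel: 51.8 × $645 = $33,411.00
Co-counsel: 15.6 × $500 = $7,800.00
Associate: 135.6 × $265 = $35,934.00
Law clerk: 127.4 × $135 = $17,199.00
Subtotal: $94,344.00
Write-off: 24.8 × $645 = $15,996.00
Total: $94,344.00 − $15,996.00 = $78,348.00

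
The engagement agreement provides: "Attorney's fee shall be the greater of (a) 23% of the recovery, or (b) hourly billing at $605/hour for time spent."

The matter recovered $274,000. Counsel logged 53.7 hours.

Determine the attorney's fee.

$63,020.00

(a) 23% of $274,000 = $63,020.00
(b) 53.7 × $605 = $32,488.50
The greater is (a): $63,020.00.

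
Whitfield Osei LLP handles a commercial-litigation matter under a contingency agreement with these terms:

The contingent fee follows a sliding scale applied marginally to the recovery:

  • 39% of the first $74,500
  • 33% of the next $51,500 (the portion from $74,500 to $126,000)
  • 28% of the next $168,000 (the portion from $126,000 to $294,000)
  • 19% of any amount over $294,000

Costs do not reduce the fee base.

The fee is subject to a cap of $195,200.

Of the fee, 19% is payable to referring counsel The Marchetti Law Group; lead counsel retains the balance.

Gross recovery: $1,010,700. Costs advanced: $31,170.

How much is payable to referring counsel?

$37,088.00

Fee base is the gross recovery, $1,010,700; costs are reimbursed separately.
First $74,500 at 39% = $29,055.00
Next $51,500 at 33% = $16,995.00
Next $168,000 at 28% = $47,040.00
Remaining $716,700 at 19% = $136,173.00
Fee: $29,055.00 + $16,995.00 + $47,040.00 + $136,173.00 = $229,263.00
$229,263.00 exceeds the $195,200 cap, so the fee is capped at $195,200.00.
Referral share: 19% of $195,200.00 = $37,088.00; lead counsel retains $195,200.00 − $37,088.00 = $158,112.00.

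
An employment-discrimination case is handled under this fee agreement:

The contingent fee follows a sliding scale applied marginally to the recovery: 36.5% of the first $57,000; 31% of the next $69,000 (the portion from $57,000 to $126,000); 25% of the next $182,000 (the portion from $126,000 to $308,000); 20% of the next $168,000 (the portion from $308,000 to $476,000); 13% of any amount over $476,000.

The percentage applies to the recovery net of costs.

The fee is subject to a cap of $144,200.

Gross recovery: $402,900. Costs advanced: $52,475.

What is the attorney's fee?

$96,180.00

Fee base (net of costs): $402,900 − $52,475 = $350,425
First $57,000 at 36.5% = $20,805.00
Next $69,000 at 31% = $21,390.00
Next $182,000 at 25% = $45,500.00
Remaining $42,425 at 20% = $8,485.00
Fee: $20,805.00 + $21,390.00 + $45,500.00 + $8,485.00 = $96,180.00
$96,180.00 is under the $144,200 cap.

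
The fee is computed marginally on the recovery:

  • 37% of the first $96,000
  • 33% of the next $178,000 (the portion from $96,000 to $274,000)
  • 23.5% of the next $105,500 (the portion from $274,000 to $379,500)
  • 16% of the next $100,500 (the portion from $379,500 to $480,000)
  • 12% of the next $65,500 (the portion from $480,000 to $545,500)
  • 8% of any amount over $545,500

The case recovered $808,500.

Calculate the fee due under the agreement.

First $96,000 at 37% = $35,520.00
Next $178,000 at 33% = $58,740.00
Next $105,500 at 23.5% = $24,792.50
Next $100,500 at 16% = $16,080.00
Next $65,500 at 12% = $7,860.00
Remaining $263,000 at 8% = $21,040.00
Fee: $35,520.00 + $58,740.00 + $24,792.50 + $16,080.00 + $7,860.00 + $21,040.00 = $164,032.50

$164,032.50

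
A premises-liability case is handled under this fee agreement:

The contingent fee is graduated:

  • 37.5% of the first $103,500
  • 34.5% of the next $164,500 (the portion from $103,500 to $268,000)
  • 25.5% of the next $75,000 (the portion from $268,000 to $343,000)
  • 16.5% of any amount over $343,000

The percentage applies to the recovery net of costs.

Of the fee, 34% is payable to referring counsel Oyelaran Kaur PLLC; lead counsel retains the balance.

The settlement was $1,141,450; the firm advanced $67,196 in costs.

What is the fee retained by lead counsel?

$155,328.96

Fee base (net of costs): $1,141,450 − $67,196 = $1,074,254
First $103,500 at 37.5% = $38,812.50
Next $164,500 at 34.5% = $56,752.50
Next $75,000 at 25.5% = $19,125.00
Remaining $731,254 at 16.5% = $120,656.91
Fee: $38,812.50 + $56,752.50 + $19,125.00 + $120,656.91 = $235,346.91
Referral share: 34% of $235,346.91 = $80,017.95; lead counsel retains $235,346.91 − $80,017.95 = $155,328.96.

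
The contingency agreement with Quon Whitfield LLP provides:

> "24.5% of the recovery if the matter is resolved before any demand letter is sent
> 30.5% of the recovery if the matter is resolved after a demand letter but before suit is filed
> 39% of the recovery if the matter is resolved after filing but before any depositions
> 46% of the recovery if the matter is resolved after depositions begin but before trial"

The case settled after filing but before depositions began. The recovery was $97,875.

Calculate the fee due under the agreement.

The matter settled after filing but before depositions began, so the 39% rate applies.
$97,875 × 39% = $38,171.25

$38,171.25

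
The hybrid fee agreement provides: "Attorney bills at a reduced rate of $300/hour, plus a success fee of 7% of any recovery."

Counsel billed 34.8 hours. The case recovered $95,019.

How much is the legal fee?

$17,091.33

Hourly: 34.8 × $300 = $10,440.00
Success fee: 7% of $95,019 = $6,651.33
Total: $10,440.00 + $6,651.33 = $17,091.33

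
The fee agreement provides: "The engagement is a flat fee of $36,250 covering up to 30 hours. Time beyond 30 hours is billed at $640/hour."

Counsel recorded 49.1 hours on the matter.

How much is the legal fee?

Flat fee: $36,250.00
Excess hours: 49.1 − 30 = 19.1
Overrun: 19.1 × $640 = $12,224.00
Total: $36,250.00 + $12,224.00 = $48,474.00

$48,474.00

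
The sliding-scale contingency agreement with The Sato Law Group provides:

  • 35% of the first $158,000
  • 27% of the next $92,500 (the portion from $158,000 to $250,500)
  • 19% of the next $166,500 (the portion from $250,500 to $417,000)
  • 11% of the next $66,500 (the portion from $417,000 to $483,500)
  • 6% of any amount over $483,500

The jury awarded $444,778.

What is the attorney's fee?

First $158,000 at 35% = $55,300.00
Next $92,500 at 27% = $24,975.00
Next $166,500 at 19% = $31,635.00
Remaining $27,778 at 11% = $3,055.58
Fee: $55,300.00 + $24,975.00 + $31,635.00 + $3,055.58 = $114,965.58

$114,965.58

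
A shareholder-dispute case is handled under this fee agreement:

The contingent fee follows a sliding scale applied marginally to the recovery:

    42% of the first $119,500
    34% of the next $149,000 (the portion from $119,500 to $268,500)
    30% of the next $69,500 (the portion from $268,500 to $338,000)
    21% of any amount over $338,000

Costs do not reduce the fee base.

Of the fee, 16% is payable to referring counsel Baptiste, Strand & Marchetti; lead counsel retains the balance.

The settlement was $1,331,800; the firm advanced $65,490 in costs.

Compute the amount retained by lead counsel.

$277,534.32

Fee base is the gross recovery, $1,331,800; costs are reimbursed separately.
First $119,500 at 42% = $50,190.00
Next $149,000 at 34% = $50,660.00
Next $69,500 at 30% = $20,850.00
Remaining $993,800 at 21% = $208,698.00
Fee: $50,190.00 + $50,660.00 + $20,850.00 + $208,698.00 = $330,398.00
Referral share: 16% of $330,398.00 = $52,863.68; lead counsel retains $330,398.00 − $52,863.68 = $277,534.32.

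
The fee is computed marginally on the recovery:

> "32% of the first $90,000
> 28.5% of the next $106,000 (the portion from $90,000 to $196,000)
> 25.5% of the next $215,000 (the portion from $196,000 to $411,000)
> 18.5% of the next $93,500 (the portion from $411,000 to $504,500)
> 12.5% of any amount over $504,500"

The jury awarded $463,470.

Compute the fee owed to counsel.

$123,541.95

First $90,000 at 32% = $28,800.00
Next $106,000 at 28.5% = $30,210.00
Next $215,000 at 25.5% = $54,825.00
Remaining $52,470 at 18.5% = $9,706.95
Fee: $28,800.00 + $30,210.00 + $54,825.00 + $9,706.95 = $123,541.95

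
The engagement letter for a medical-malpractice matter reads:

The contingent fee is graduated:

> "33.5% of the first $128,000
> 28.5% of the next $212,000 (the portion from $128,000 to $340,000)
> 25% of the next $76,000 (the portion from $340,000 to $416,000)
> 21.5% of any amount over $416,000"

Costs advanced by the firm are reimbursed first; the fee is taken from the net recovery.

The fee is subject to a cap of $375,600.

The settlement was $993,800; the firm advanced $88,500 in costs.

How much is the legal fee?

$227,499.50

Fee base (net of costs): $993,800 − $88,500 = $905,300
First $128,000 at 33.5% = $42,880.00
Next $212,000 at 28.5% = $60,420.00
Next $76,000 at 25% = $19,000.00
Remaining $489,300 at 21.5% = $105,199.50
Fee: $42,880.00 + $60,420.00 + $19,000.00 + $105,199.50 = $227,499.50
$227,499.50 is under the $375,600 cap.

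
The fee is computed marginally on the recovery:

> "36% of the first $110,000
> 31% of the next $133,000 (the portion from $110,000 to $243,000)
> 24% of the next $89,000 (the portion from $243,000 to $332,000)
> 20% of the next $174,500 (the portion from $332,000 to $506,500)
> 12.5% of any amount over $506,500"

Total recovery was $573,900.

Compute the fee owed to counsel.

$145,515.00

First $110,000 at 36% = $39,600.00
Next $133,000 at 31% = $41,230.00
Next $89,000 at 24% = $21,360.00
Next $174,500 at 20% = $34,900.00
Remaining $67,400 at 12.5% = $8,425.00
Fee: $39,600.00 + $41,230.00 + $21,360.00 + $34,900.00 + $8,425.00 = $145,515.00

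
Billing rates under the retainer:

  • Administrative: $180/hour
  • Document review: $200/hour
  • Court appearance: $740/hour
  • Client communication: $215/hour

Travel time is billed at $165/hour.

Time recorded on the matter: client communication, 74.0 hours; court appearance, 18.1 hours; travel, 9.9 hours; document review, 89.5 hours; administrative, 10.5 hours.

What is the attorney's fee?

$50,727.50

Administrative: 10.5 × $180 = $1,890.00
Document review: 89.5 × $200 = $17,900.00
Court appearance: 18.1 × $740 = $13,394.00
Client communication: 74.0 × $215 = $15,910.00
Subtotal: $1,890.00 + $17,900.00 + $13,394.00 + $15,910.00 = $49,094.00
Travel: 9.9 × $165 = $1,633.50
Total: $49,094.00 + $1,633.50 = $50,727.50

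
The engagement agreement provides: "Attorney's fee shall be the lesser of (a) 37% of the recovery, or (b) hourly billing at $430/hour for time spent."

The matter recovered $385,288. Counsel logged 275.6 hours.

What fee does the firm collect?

(a) 37% of $385,288 = $142,556.56
(b) 275.6 × $430 = $118,508.00
The lesser is (b): $118,508.00.

$118,508.00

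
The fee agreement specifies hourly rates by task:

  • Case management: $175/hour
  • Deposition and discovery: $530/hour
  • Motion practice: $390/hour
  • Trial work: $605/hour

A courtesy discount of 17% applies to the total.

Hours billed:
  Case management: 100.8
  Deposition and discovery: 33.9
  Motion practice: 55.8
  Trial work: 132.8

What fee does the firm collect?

Case management: 100.8 × $175 = $17,640.00
Deposition and discovery: 33.9 × $530 = $17,967.00
Motion practice: 55.8 × $390 = $21,762.00
Trial work: 132.8 × $605 = $80,344.00
Subtotal: $137,713.00
Less 17% discount: −$23,411.21
Total: $137,713.00 − $23,411.21 = $114,301.79

$114,301.79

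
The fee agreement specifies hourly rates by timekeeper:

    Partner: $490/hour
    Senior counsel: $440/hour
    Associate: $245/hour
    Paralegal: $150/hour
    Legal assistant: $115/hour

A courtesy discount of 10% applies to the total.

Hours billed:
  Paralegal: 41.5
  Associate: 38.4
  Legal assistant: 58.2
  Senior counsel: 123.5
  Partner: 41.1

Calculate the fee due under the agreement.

$87,124.50

Partner: 41.1 × $490 = $20,139.00
Senior counsel: 123.5 × $440 = $54,340.00
Associate: 38.4 × $245 = $9,408.00
Paralegal: 41.5 × $150 = $6,225.00
Legal assistant: 58.2 × $115 = $6,693.00
Subtotal: $96,805.00
Less 10% discount: −$9,680.50
Total: $96,805.00 − $9,680.50 = $87,124.50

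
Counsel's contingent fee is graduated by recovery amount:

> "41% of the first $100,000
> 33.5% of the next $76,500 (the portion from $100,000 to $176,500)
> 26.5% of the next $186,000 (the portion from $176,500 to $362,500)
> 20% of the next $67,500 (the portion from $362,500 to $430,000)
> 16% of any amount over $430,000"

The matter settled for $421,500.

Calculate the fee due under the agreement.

$127,717.50

First $100,000 at 41% = $41,000.00
Next $76,500 at 33.5% = $25,627.50
Next $186,000 at 26.5% = $49,290.00
Remaining $59,000 at 20% = $11,800.00
Fee: $41,000.00 + $25,627.50 + $49,290.00 + $11,800.00 = $127,717.50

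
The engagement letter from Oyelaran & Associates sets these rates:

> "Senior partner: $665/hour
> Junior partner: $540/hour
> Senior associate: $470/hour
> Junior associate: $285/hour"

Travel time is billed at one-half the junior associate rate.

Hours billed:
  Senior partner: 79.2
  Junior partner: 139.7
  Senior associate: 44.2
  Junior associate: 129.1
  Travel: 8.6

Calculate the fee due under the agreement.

Senior partner: 79.2 × $665 = $52,668.00
Junior partner: 139.7 × $540 = $75,438.00
Senior associate: 44.2 × $470 = $20,774.00
Junior associate: 129.1 × $285 = $36,793.50
Subtotal: $52,668.00 + $75,438.00 + $20,774.00 + $36,793.50 = $185,673.50
Travel: 8.6 × ($285 ÷ 2) = 8.6 × $142.50 = $1,225.50
Total: $185,673.50 + $1,225.50 = $186,899.00

$186,899.00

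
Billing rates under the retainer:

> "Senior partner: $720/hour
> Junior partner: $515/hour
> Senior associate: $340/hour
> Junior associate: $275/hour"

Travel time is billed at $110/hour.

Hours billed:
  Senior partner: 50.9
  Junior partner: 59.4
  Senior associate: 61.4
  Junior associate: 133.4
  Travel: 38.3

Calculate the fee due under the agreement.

$129,013.00

Senior partner: 50.9 × $720 = $36,648.00
Junior partner: 59.4 × $515 = $30,591.00
Senior associate: 61.4 × $340 = $20,876.00
Junior associate: 133.4 × $275 = $36,685.00
Subtotal: $36,648.00 + $30,591.00 + $20,876.00 + $36,685.00 = $124,800.00
Travel: 38.3 × $110 = $4,213.00
Total: $124,800.00 + $4,213.00 = $129,013.00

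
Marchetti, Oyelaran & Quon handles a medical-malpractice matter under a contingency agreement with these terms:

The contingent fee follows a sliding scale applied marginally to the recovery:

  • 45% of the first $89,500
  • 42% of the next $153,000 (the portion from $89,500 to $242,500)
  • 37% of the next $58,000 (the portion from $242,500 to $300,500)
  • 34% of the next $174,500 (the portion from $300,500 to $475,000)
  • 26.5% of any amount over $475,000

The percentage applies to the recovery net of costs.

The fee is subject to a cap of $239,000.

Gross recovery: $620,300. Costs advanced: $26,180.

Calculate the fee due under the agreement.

Fee base (net of costs): $620,300 − $26,180 = $594,120
First $89,500 at 45% = $40,275.00
Next $153,000 at 42% = $64,260.00
Next $58,000 at 37% = $21,460.00
Next $174,500 at 34% = $59,330.00
Remaining $119,120 at 26.5% = $31,566.80
Fee: $40,275.00 + $64,260.00 + $21,460.00 + $59,330.00 + $31,566.80 = $216,891.80
$216,891.80 is under the $239,000 cap.

$216,891.80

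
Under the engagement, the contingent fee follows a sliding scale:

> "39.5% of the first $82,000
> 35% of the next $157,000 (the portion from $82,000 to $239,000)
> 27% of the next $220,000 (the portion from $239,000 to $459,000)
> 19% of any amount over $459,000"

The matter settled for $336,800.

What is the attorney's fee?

$113,746.00

First $82,000 at 39.5% = $32,390.00
Next $157,000 at 35% = $54,950.00
Remaining $97,800 at 27% = $26,406.00
Fee: $32,390.00 + $54,950.00 + $26,406.00 = $113,746.00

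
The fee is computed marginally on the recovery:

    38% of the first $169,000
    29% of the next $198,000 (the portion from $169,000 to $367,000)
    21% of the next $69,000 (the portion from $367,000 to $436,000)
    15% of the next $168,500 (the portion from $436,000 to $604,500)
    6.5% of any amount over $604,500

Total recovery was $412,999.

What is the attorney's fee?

First $169,000 at 38% = $64,220.00
Next $198,000 at 29% = $57,420.00
Remaining $45,999 at 21% = $9,659.79
Fee: $64,220.00 + $57,420.00 + $9,659.79 = $131,299.79

$131,299.79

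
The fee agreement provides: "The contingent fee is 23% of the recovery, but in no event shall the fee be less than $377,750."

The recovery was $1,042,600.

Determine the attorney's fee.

$377,750.00

23% of $1,042,600 = $239,798.00
That is below the $377,750 minimum, so the minimum applies.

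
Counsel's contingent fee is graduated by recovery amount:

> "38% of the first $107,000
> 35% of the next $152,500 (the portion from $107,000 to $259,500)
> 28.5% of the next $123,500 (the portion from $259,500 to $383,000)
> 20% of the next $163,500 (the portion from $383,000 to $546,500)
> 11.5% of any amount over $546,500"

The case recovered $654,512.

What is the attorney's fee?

$174,353.88

First $107,000 at 38% = $40,660.00
Next $152,500 at 35% = $53,375.00
Next $123,500 at 28.5% = $35,197.50
Next $163,500 at 20% = $32,700.00
Remaining $108,012 at 11.5% = $12,421.38
Fee: $40,660.00 + $53,375.00 + $35,197.50 + $32,700.00 + $12,421.38 = $174,353.88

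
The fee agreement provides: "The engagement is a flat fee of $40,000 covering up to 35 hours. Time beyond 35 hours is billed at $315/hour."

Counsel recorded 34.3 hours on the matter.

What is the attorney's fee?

$40,000.00

34.3 hours is within the 35-hour scope; only the flat fee applies.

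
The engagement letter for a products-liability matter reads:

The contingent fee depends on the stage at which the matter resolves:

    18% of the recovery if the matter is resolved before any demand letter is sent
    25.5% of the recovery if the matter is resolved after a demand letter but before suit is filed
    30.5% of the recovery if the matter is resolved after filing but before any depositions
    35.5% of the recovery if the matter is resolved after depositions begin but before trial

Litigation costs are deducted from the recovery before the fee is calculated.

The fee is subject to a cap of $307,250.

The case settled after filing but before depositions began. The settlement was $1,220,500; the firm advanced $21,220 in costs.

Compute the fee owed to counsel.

$307,250.00

Fee base (net of costs): $1,220,500 − $21,220 = $1,199,280
The matter settled after filing but before depositions began, so the 30.5% rate applies.
$1,199,280 × 30.5% = $365,780.40
$365,780.40 exceeds the $307,250 cap, so the fee is capped at $307,250.00.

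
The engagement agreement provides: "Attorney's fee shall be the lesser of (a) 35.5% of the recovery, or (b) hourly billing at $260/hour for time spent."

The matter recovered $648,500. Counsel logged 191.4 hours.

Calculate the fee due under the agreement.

$49,764.00

(a) 35.5% of $648,500 = $230,217.50
(b) 191.4 × $260 = $49,764.00
The lesser is (b): $49,764.00.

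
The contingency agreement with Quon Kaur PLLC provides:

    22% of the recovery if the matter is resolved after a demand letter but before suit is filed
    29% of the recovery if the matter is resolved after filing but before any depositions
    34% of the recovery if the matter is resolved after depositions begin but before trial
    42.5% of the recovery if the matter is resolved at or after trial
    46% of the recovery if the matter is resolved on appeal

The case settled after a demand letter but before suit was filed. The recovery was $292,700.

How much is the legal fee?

$64,394.00

The matter settled after a demand letter but before suit was filed, so the 22% rate applies.
$292,700 × 22% = $64,394.00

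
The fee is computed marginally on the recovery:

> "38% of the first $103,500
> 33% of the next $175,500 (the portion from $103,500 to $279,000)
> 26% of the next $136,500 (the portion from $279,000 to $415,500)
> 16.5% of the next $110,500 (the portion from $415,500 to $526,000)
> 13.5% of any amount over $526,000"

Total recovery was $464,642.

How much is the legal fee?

$140,843.43

First $103,500 at 38% = $39,330.00
Next $175,500 at 33% = $57,915.00
Next $136,500 at 26% = $35,490.00
Remaining $49,142 at 16.5% = $8,108.43
Fee: $39,330.00 + $57,915.00 + $35,490.00 + $8,108.43 = $140,843.43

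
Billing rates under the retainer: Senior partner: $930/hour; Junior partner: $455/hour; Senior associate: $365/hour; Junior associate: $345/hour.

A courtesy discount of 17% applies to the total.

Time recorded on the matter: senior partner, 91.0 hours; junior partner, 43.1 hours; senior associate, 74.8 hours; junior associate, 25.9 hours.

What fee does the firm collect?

$116,596.74

Senior partner: 91.0 × $930 = $84,630.00
Junior partner: 43.1 × $455 = $19,610.50
Senior associate: 74.8 × $365 = $27,302.00
Junior associate: 25.9 × $345 = $8,935.50
Subtotal: $140,478.00
Less 17% discount: −$23,881.26
Total: $140,478.00 − $23,881.26 = $116,596.74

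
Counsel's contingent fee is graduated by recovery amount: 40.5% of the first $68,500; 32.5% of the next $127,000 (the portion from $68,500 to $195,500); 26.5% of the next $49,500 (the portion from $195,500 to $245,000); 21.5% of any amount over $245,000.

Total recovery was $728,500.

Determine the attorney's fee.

$186,087.50

First $68,500 at 40.5% = $27,742.50
Next $127,000 at 32.5% = $41,275.00
Next $49,500 at 26.5% = $13,117.50
Remaining $483,500 at 21.5% = $103,952.50
Fee: $27,742.50 + $41,275.00 + $13,117.50 + $103,952.50 = $186,087.50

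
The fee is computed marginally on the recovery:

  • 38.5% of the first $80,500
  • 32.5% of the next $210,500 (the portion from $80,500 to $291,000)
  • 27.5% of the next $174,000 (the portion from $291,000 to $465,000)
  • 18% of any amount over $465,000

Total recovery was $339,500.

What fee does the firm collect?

First $80,500 at 38.5% = $30,992.50
Next $210,500 at 32.5% = $68,412.50
Remaining $48,500 at 27.5% = $13,337.50
Fee: $30,992.50 + $68,412.50 + $13,337.50 = $112,742.50

$112,742.50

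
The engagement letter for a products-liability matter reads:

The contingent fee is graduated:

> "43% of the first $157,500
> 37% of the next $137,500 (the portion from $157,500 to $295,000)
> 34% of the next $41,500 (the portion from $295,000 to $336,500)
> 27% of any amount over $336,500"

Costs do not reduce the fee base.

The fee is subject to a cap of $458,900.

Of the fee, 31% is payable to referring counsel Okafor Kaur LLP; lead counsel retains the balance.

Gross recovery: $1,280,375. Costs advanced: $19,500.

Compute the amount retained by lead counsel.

$267,413.81

Fee base is the gross recovery, $1,280,375; costs are reimbursed separately.
First $157,500 at 43% = $67,725.00
Next $137,500 at 37% = $50,875.00
Next $41,500 at 34% = $14,110.00
Remaining $943,875 at 27% = $254,846.25
Fee: $67,725.00 + $50,875.00 + $14,110.00 + $254,846.25 = $387,556.25
$387,556.25 is under the $458,900 cap.
Referral share: 31% of $387,556.25 = $120,142.44; lead counsel retains $387,556.25 − $120,142.44 = $267,413.81.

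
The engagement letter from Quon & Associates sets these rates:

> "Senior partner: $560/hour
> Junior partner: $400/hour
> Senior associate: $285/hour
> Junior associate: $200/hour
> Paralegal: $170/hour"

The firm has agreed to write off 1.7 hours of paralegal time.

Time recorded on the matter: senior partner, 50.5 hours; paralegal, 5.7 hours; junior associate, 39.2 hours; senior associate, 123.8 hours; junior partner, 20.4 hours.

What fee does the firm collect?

Senior partner: 50.5 × $560 = $28,280.00
Junior partner: 20.4 × $400 = $8,160.00
Senior associate: 123.8 × $285 = $35,283.00
Junior associate: 39.2 × $200 = $7,840.00
Paralegal: 5.7 × $170 = $969.00
Subtotal: $80,532.00
Write-off: 1.7 × $170 = $289.00
Total: $80,532.00 − $289.00 = $80,243.00

$80,243.00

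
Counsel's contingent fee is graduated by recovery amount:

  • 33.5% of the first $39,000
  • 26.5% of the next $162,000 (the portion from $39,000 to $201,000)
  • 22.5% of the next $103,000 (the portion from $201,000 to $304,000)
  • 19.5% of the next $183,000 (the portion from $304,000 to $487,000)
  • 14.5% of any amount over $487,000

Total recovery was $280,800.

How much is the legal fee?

$73,950.00

First $39,000 at 33.5% = $13,065.00
Next $162,000 at 26.5% = $42,930.00
Remaining $79,800 at 22.5% = $17,955.00
Fee: $13,065.00 + $42,930.00 + $17,955.00 = $73,950.00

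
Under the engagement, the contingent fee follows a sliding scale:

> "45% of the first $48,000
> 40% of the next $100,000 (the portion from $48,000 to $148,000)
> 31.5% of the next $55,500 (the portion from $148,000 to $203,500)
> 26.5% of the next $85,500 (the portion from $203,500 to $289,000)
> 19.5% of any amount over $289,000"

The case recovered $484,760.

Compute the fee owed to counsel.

$139,913.20

First $48,000 at 45% = $21,600.00
Next $100,000 at 40% = $40,000.00
Next $55,500 at 31.5% = $17,482.50
Next $85,500 at 26.5% = $22,657.50
Remaining $195,760 at 19.5% = $38,173.20
Fee: $21,600.00 + $40,000.00 + $17,482.50 + $22,657.50 + $38,173.20 = $139,913.20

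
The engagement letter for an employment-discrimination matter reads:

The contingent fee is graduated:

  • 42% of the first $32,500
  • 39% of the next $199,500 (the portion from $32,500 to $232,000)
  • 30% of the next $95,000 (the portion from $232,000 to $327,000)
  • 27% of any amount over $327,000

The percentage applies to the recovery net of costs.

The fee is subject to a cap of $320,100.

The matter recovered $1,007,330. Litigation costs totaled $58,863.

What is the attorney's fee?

Fee base (net of costs): $1,007,330 − $58,863 = $948,467
First $32,500 at 42% = $13,650.00
Next $199,500 at 39% = $77,805.00
Next $95,000 at 30% = $28,500.00
Remaining $621,467 at 27% = $167,796.09
Fee: $13,650.00 + $77,805.00 + $28,500.00 + $167,796.09 = $287,751.09
$287,751.09 is under the $320,100 cap.

$287,751.09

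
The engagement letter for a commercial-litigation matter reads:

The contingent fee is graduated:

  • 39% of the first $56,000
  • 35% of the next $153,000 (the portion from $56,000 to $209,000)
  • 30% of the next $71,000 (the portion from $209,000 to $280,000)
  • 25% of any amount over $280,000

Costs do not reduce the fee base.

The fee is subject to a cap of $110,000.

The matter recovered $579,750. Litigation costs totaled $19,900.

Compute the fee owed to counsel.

$110,000.00

Fee base is the gross recovery, $579,750; costs are reimbursed separately.
First $56,000 at 39% = $21,840.00
Next $153,000 at 35% = $53,550.00
Next $71,000 at 30% = $21,300.00
Remaining $299,750 at 25% = $74,937.50
Fee: $21,840.00 + $53,550.00 + $21,300.00 + $74,937.50 = $171,627.50
$171,627.50 exceeds the $110,000 cap, so the fee is capped at $110,000.00.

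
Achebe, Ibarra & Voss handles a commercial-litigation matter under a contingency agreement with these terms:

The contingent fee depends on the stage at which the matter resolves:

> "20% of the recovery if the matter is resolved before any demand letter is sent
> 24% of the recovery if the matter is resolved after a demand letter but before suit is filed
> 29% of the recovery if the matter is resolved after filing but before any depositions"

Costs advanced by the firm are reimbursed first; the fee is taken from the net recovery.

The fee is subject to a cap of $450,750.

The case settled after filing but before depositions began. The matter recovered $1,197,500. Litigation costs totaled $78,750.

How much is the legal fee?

$324,437.50

Fee base (net of costs): $1,197,500 − $78,750 = $1,118,750
The matter settled after filing but before depositions began, so the 29% rate applies.
$1,118,750 × 29% = $324,437.50
$324,437.50 is under the $450,750 cap.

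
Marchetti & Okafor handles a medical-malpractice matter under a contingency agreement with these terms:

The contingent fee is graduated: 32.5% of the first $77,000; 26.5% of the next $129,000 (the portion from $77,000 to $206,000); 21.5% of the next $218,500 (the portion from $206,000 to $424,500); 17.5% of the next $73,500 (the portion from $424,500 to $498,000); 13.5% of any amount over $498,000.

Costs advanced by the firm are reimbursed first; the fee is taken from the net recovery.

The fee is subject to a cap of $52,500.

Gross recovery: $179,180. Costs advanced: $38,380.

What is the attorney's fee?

Fee base (net of costs): $179,180 − $38,380 = $140,800
First $77,000 at 32.5% = $25,025.00
Remaining $63,800 at 26.5% = $16,907.00
Fee: $25,025.00 + $16,907.00 = $41,932.00
$41,932.00 is under the $52,500 cap.

$41,932.00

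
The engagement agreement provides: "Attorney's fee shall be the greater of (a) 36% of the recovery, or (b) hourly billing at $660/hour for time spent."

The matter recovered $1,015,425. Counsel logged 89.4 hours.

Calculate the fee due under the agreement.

$365,553.00

(a) 36% of $1,015,425 = $365,553.00
(b) 89.4 × $660 = $59,004.00
The greater is (a): $365,553.00.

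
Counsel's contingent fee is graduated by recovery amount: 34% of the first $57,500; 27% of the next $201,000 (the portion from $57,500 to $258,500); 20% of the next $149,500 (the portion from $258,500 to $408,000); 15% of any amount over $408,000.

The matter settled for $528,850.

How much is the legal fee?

First $57,500 at 34% = $19,550.00
Next $201,000 at 27% = $54,270.00
Next $149,500 at 20% = $29,900.00
Remaining $120,850 at 15% = $18,127.50
Fee: $19,550.00 + $54,270.00 + $29,900.00 + $18,127.50 = $121,847.50

$121,847.50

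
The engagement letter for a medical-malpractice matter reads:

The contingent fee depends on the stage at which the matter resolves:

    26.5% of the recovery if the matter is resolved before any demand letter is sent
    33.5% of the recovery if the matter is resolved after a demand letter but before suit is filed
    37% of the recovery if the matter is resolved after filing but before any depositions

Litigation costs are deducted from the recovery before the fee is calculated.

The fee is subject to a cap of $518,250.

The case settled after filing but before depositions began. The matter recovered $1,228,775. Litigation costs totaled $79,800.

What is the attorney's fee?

$425,120.75

Fee base (net of costs): $1,228,775 − $79,800 = $1,148,975
The matter settled after filing but before depositions began, so the 37% rate applies.
$1,148,975 × 37% = $425,120.75
$425,120.75 is under the $518,250 cap.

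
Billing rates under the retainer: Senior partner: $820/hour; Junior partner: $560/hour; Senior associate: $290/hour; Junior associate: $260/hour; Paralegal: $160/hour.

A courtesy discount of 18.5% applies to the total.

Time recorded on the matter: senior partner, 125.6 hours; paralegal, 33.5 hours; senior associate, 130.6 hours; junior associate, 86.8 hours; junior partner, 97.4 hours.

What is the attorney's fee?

$182,020.47

Senior partner: 125.6 × $820 = $102,992.00
Junior partner: 97.4 × $560 = $54,544.00
Senior associate: 130.6 × $290 = $37,874.00
Junior associate: 86.8 × $260 = $22,568.00
Paralegal: 33.5 × $160 = $5,360.00
Subtotal: $223,338.00
Less 18.5% discount: −$41,317.53
Total: $223,338.00 − $41,317.53 = $182,020.47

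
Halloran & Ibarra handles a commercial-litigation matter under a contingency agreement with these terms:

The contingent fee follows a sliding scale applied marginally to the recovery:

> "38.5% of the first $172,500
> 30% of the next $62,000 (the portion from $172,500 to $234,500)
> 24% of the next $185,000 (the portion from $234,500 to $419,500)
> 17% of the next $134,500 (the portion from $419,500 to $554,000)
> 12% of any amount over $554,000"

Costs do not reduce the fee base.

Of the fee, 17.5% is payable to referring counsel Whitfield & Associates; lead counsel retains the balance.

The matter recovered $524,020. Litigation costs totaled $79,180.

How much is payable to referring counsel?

Fee base is the gross recovery, $524,020; costs are reimbursed separately.
First $172,500 at 38.5% = $66,412.50
Next $62,000 at 30% = $18,600.00
Next $185,000 at 24% = $44,400.00
Remaining $104,520 at 17% = $17,768.40
Fee: $66,412.50 + $18,600.00 + $44,400.00 + $17,768.40 = $147,180.90
Referral share: 17.5% of $147,180.90 = $25,756.66; lead counsel retains $147,180.90 − $25,756.66 = $121,424.24.

$25,756.66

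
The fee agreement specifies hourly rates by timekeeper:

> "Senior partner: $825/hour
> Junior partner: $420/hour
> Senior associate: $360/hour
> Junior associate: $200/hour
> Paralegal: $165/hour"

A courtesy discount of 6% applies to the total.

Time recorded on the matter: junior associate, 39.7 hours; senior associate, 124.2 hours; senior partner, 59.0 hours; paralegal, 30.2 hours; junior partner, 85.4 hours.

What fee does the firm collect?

Senior partner: 59.0 × $825 = $48,675.00
Junior partner: 85.4 × $420 = $35,868.00
Senior associate: 124.2 × $360 = $44,712.00
Junior associate: 39.7 × $200 = $7,940.00
Paralegal: 30.2 × $165 = $4,983.00
Subtotal: $142,178.00
Less 6% discount: −$8,530.68
Total: $142,178.00 − $8,530.68 = $133,647.32

$133,647.32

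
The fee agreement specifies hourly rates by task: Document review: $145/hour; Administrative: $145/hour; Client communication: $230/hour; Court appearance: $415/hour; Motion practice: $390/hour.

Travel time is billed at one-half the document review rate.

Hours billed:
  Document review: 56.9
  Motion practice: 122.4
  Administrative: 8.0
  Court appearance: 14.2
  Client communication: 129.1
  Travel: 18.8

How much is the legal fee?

Document review: 56.9 × $145 = $8,250.50
Administrative: 8.0 × $145 = $1,160.00
Client communication: 129.1 × $230 = $29,693.00
Court appearance: 14.2 × $415 = $5,893.00
Motion practice: 122.4 × $390 = $47,736.00
Subtotal: $8,250.50 + $1,160.00 + $29,693.00 + $5,893.00 + $47,736.00 = $92,732.50
Travel: 18.8 × ($145 ÷ 2) = 18.8 × $72.50 = $1,363.00
Total: $92,732.50 + $1,363.00 = $94,095.50

$94,095.50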